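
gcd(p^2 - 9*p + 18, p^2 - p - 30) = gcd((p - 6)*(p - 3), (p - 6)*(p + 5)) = p - 6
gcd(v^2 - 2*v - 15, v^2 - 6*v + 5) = v - 5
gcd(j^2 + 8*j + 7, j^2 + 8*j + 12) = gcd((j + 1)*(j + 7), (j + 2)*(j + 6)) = 1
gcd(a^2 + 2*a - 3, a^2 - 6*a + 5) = a - 1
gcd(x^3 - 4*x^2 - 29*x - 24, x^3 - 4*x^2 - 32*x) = x - 8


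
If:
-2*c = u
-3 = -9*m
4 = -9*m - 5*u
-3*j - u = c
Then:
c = 7/10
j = 7/30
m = 1/3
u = -7/5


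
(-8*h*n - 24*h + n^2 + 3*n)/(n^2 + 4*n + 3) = (-8*h + n)/(n + 1)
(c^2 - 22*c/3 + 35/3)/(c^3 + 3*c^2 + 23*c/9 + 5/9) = 3*(3*c^2 - 22*c + 35)/(9*c^3 + 27*c^2 + 23*c + 5)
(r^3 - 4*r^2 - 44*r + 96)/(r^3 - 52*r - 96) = (r - 2)/(r + 2)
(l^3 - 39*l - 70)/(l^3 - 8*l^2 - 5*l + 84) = (l^2 + 7*l + 10)/(l^2 - l - 12)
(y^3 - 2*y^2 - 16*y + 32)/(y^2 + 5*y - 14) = (y^2 - 16)/(y + 7)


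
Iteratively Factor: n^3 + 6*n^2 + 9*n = (n + 3)*(n^2 + 3*n) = n*(n + 3)*(n + 3)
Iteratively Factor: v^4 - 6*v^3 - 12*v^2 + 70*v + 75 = (v + 3)*(v^3 - 9*v^2 + 15*v + 25) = (v - 5)*(v + 3)*(v^2 - 4*v - 5) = (v - 5)^2*(v + 3)*(v + 1)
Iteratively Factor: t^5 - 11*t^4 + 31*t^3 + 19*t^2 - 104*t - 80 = (t - 5)*(t^4 - 6*t^3 + t^2 + 24*t + 16) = (t - 5)*(t + 1)*(t^3 - 7*t^2 + 8*t + 16) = (t - 5)*(t + 1)^2*(t^2 - 8*t + 16) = (t - 5)*(t - 4)*(t + 1)^2*(t - 4)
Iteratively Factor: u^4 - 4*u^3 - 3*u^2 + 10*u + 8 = (u + 1)*(u^3 - 5*u^2 + 2*u + 8) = (u - 2)*(u + 1)*(u^2 - 3*u - 4) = (u - 4)*(u - 2)*(u + 1)*(u + 1)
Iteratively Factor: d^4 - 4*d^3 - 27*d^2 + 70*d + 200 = (d - 5)*(d^3 + d^2 - 22*d - 40) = (d - 5)*(d + 2)*(d^2 - d - 20) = (d - 5)*(d + 2)*(d + 4)*(d - 5)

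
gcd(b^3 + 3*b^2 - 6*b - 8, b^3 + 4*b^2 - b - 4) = b^2 + 5*b + 4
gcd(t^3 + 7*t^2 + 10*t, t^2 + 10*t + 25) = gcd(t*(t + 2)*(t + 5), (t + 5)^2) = t + 5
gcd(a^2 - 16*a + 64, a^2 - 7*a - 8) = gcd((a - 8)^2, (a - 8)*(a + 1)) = a - 8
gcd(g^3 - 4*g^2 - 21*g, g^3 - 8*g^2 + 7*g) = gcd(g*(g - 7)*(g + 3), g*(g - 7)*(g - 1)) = g^2 - 7*g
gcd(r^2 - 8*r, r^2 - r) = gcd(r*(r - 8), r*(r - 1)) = r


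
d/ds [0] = 0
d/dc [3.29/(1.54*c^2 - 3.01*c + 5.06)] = (9.9029 - 10.1332*c)/(1.54*c^2 - 3.01*c + 5.06)^2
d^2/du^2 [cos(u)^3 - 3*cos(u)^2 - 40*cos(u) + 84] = 157*cos(u)/4 + 6*cos(2*u) - 9*cos(3*u)/4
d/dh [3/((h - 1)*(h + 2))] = 3*(-2*h - 1)/(h^4 + 2*h^3 - 3*h^2 - 4*h + 4)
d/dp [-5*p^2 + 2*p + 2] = 2 - 10*p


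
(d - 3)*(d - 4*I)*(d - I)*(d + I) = d^4 - 3*d^3 - 4*I*d^3 + d^2 + 12*I*d^2 - 3*d - 4*I*d + 12*I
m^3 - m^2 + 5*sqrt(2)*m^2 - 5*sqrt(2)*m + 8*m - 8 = (m - 1)*(m + sqrt(2))*(m + 4*sqrt(2))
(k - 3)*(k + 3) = k^2 - 9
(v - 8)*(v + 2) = v^2 - 6*v - 16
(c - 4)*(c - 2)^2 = c^3 - 8*c^2 + 20*c - 16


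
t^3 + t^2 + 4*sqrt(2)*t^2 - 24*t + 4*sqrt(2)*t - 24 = (t + 1)*(t - 2*sqrt(2))*(t + 6*sqrt(2))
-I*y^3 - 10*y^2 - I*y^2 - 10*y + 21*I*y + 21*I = (y - 7*I)*(y - 3*I)*(-I*y - I)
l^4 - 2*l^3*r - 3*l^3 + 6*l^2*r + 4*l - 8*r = (l - 2)^2*(l + 1)*(l - 2*r)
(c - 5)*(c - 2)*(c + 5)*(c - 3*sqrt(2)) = c^4 - 3*sqrt(2)*c^3 - 2*c^3 - 25*c^2 + 6*sqrt(2)*c^2 + 50*c + 75*sqrt(2)*c - 150*sqrt(2)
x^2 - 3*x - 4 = (x - 4)*(x + 1)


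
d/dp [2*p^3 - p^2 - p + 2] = 6*p^2 - 2*p - 1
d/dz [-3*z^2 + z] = 1 - 6*z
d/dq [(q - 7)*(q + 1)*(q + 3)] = 3*q^2 - 6*q - 25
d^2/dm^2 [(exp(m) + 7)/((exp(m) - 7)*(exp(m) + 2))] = (exp(4*m) + 33*exp(3*m) - 21*exp(2*m) + 497*exp(m) - 294)*exp(m)/(exp(6*m) - 15*exp(5*m) + 33*exp(4*m) + 295*exp(3*m) - 462*exp(2*m) - 2940*exp(m) - 2744)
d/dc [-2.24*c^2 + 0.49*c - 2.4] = 0.49 - 4.48*c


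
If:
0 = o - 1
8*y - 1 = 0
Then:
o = 1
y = 1/8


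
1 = 1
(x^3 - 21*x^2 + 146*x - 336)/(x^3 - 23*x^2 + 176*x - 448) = (x - 6)/(x - 8)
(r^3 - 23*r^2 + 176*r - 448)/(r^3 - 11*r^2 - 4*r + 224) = (r - 8)/(r + 4)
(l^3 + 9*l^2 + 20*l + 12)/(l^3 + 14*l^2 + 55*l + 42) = (l + 2)/(l + 7)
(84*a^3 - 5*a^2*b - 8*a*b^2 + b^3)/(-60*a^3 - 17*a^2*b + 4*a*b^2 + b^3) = (-7*a + b)/(5*a + b)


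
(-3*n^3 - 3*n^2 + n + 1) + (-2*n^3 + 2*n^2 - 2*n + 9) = -5*n^3 - n^2 - n + 10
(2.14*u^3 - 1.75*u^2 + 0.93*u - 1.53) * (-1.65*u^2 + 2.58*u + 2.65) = -3.531*u^5 + 8.4087*u^4 - 0.3785*u^3 + 0.2864*u^2 - 1.4829*u - 4.0545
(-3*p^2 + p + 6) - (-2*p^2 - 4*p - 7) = -p^2 + 5*p + 13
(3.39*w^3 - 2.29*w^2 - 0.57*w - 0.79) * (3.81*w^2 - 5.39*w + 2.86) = 12.9159*w^5 - 26.997*w^4 + 19.8668*w^3 - 6.487*w^2 + 2.6279*w - 2.2594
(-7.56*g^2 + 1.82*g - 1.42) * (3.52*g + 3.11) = -26.6112*g^3 - 17.1052*g^2 + 0.661799999999999*g - 4.4162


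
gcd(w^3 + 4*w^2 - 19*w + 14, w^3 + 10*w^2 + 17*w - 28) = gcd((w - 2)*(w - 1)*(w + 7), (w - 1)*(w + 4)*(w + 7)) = w^2 + 6*w - 7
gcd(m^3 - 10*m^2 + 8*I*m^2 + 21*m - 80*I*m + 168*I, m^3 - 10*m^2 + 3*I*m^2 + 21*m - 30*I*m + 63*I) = m^2 - 10*m + 21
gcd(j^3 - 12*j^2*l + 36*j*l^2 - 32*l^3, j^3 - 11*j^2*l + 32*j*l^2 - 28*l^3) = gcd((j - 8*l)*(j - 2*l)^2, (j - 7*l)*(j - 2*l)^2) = j^2 - 4*j*l + 4*l^2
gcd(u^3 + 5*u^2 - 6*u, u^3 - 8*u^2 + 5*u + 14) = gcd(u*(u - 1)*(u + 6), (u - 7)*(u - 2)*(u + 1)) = 1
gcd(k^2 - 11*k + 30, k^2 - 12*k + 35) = k - 5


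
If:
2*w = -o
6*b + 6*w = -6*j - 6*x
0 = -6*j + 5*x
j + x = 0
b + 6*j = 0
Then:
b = 0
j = 0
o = 0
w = 0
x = 0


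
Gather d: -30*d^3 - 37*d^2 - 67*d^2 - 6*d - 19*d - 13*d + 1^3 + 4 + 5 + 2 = -30*d^3 - 104*d^2 - 38*d + 12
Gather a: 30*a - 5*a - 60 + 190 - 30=25*a + 100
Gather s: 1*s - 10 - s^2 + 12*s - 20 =-s^2 + 13*s - 30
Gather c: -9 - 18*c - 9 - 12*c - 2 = -30*c - 20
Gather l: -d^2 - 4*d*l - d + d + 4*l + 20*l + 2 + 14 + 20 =-d^2 + l*(24 - 4*d) + 36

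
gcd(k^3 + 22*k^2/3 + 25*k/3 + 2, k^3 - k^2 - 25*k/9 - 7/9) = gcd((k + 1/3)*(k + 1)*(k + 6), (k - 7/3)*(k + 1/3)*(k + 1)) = k^2 + 4*k/3 + 1/3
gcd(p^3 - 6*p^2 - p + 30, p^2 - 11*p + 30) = p - 5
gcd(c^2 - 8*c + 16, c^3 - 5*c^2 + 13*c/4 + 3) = c - 4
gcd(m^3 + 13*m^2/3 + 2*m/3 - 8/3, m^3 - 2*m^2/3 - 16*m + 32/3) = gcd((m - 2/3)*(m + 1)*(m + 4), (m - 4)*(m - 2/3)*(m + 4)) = m^2 + 10*m/3 - 8/3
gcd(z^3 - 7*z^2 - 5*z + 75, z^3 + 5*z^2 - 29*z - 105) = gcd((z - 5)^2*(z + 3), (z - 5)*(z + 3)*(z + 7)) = z^2 - 2*z - 15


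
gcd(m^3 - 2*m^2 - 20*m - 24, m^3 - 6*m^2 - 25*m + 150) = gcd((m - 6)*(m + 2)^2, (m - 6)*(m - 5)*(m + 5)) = m - 6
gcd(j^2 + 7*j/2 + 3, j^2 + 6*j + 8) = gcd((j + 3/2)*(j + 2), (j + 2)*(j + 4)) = j + 2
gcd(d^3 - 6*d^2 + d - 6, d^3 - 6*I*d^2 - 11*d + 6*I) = d - I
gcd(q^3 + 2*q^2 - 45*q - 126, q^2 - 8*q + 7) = q - 7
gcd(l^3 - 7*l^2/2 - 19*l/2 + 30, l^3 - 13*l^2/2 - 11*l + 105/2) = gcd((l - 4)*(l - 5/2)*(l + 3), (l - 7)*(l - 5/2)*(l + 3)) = l^2 + l/2 - 15/2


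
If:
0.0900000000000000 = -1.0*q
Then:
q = -0.09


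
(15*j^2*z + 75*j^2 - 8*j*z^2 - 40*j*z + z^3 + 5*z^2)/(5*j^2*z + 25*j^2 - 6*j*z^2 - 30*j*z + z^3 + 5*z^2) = (-3*j + z)/(-j + z)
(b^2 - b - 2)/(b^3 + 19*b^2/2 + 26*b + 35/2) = 2*(b - 2)/(2*b^2 + 17*b + 35)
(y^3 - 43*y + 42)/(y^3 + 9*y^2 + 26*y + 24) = (y^3 - 43*y + 42)/(y^3 + 9*y^2 + 26*y + 24)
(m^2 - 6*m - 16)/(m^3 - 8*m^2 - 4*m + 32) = 1/(m - 2)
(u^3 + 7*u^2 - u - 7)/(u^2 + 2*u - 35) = (u^2 - 1)/(u - 5)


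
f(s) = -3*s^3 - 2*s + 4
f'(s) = -9*s^2 - 2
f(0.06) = 3.88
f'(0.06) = -2.03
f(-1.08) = 9.94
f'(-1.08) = -12.50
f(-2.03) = 33.16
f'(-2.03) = -39.09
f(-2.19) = 39.89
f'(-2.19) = -45.16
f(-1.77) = 24.18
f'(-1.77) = -30.20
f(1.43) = -7.63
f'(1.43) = -20.40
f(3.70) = -155.36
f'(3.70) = -125.21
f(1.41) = -7.23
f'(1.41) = -19.89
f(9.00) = -2201.00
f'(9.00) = -731.00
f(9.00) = -2201.00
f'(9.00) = -731.00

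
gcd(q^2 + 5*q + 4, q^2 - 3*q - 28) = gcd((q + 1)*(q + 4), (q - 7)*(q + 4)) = q + 4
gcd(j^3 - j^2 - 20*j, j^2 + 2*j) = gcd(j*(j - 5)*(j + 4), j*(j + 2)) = j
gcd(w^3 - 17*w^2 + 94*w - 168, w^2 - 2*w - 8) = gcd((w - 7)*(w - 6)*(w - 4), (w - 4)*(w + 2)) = w - 4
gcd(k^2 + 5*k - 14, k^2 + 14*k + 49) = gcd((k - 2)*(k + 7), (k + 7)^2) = k + 7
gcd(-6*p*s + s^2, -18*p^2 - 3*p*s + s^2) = 6*p - s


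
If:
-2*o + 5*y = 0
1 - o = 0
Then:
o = 1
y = 2/5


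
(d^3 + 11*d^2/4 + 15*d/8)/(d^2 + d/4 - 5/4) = d*(2*d + 3)/(2*(d - 1))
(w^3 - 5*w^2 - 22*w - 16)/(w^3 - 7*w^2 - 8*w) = (w + 2)/w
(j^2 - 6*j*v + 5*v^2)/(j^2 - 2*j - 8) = (-j^2 + 6*j*v - 5*v^2)/(-j^2 + 2*j + 8)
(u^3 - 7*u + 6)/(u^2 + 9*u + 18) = (u^2 - 3*u + 2)/(u + 6)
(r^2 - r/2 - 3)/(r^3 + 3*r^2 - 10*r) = (r + 3/2)/(r*(r + 5))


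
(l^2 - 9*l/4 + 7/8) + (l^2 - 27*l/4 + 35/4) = 2*l^2 - 9*l + 77/8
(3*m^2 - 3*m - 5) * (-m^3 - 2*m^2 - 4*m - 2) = -3*m^5 - 3*m^4 - m^3 + 16*m^2 + 26*m + 10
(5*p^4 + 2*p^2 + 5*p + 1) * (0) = 0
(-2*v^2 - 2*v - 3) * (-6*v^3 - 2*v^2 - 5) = 12*v^5 + 16*v^4 + 22*v^3 + 16*v^2 + 10*v + 15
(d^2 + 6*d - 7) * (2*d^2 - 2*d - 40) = 2*d^4 + 10*d^3 - 66*d^2 - 226*d + 280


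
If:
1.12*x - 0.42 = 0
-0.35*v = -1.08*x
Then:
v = 1.16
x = 0.38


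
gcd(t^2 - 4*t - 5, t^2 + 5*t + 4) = t + 1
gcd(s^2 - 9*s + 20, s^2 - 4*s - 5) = s - 5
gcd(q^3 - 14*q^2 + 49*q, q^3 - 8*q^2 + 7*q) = q^2 - 7*q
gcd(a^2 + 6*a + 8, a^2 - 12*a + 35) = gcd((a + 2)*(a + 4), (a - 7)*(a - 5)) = 1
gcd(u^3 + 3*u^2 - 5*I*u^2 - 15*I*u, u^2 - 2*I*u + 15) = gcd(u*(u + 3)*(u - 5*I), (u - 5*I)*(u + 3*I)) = u - 5*I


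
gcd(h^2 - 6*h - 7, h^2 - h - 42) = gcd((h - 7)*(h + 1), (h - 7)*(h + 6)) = h - 7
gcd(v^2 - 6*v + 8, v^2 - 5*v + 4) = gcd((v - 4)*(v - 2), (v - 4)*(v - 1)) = v - 4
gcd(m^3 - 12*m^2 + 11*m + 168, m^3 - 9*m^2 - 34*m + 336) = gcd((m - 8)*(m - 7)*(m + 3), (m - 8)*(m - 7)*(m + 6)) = m^2 - 15*m + 56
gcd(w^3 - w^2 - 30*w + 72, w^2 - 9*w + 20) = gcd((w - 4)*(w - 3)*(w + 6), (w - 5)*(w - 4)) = w - 4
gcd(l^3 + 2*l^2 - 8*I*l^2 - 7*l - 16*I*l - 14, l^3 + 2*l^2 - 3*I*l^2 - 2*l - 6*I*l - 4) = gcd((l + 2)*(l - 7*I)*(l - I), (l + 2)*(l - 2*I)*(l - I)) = l^2 + l*(2 - I) - 2*I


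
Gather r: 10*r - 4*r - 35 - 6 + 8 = 6*r - 33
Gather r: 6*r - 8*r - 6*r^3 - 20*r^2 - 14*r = -6*r^3 - 20*r^2 - 16*r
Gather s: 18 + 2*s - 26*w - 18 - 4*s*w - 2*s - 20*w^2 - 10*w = -4*s*w - 20*w^2 - 36*w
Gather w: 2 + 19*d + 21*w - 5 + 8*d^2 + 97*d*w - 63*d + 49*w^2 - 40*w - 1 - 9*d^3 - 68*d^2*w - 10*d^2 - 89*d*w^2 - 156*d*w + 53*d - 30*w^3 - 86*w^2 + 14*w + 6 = -9*d^3 - 2*d^2 + 9*d - 30*w^3 + w^2*(-89*d - 37) + w*(-68*d^2 - 59*d - 5) + 2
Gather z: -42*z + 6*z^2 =6*z^2 - 42*z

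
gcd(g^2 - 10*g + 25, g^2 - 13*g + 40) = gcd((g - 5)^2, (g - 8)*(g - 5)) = g - 5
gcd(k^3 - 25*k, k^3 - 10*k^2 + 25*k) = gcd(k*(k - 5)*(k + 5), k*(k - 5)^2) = k^2 - 5*k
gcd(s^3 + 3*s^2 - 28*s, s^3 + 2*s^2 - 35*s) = s^2 + 7*s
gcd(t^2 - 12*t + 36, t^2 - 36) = t - 6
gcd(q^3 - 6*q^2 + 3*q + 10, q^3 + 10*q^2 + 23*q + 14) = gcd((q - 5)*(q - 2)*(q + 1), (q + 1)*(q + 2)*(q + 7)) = q + 1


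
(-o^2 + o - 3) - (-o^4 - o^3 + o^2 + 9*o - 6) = o^4 + o^3 - 2*o^2 - 8*o + 3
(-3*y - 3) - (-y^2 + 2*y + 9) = y^2 - 5*y - 12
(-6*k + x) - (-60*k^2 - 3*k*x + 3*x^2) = 60*k^2 + 3*k*x - 6*k - 3*x^2 + x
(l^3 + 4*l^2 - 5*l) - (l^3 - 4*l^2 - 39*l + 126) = 8*l^2 + 34*l - 126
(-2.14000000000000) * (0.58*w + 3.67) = -1.2412*w - 7.8538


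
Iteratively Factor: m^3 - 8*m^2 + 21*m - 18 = (m - 3)*(m^2 - 5*m + 6) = (m - 3)^2*(m - 2)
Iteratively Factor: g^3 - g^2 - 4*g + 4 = (g - 1)*(g^2 - 4) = (g - 2)*(g - 1)*(g + 2)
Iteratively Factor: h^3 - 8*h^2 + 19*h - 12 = (h - 1)*(h^2 - 7*h + 12) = (h - 4)*(h - 1)*(h - 3)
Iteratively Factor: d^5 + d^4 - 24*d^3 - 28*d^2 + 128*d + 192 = (d + 2)*(d^4 - d^3 - 22*d^2 + 16*d + 96) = (d - 4)*(d + 2)*(d^3 + 3*d^2 - 10*d - 24) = (d - 4)*(d + 2)*(d + 4)*(d^2 - d - 6) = (d - 4)*(d - 3)*(d + 2)*(d + 4)*(d + 2)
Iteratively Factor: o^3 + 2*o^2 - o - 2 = (o + 2)*(o^2 - 1) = (o + 1)*(o + 2)*(o - 1)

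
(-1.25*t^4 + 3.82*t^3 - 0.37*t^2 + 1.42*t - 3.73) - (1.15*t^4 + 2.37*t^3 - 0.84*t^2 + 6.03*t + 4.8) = -2.4*t^4 + 1.45*t^3 + 0.47*t^2 - 4.61*t - 8.53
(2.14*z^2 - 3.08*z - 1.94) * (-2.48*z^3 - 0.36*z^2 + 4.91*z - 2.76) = -5.3072*z^5 + 6.868*z^4 + 16.4274*z^3 - 20.3308*z^2 - 1.0246*z + 5.3544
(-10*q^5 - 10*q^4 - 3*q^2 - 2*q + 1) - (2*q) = -10*q^5 - 10*q^4 - 3*q^2 - 4*q + 1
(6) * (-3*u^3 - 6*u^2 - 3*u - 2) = -18*u^3 - 36*u^2 - 18*u - 12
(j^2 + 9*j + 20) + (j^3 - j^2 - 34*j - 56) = j^3 - 25*j - 36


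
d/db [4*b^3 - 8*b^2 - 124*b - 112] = 12*b^2 - 16*b - 124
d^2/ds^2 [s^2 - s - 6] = 2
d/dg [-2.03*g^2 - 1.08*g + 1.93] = -4.06*g - 1.08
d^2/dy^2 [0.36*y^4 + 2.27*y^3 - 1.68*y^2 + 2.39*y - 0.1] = 4.32*y^2 + 13.62*y - 3.36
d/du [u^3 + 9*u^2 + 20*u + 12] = 3*u^2 + 18*u + 20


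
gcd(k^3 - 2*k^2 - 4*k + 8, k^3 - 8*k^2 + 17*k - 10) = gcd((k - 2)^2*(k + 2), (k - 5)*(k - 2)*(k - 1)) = k - 2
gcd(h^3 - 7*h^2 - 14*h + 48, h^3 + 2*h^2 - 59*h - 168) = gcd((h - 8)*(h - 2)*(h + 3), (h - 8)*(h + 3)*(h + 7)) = h^2 - 5*h - 24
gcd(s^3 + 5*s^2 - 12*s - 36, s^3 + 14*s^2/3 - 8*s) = s + 6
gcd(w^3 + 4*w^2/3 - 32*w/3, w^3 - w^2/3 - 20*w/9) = w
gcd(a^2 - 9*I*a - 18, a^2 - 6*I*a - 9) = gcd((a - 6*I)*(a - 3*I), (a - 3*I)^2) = a - 3*I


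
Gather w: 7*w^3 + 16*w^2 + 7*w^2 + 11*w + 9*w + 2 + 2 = 7*w^3 + 23*w^2 + 20*w + 4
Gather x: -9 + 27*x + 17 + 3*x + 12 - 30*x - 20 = 0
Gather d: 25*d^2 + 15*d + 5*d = 25*d^2 + 20*d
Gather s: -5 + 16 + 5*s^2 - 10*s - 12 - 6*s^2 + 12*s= -s^2 + 2*s - 1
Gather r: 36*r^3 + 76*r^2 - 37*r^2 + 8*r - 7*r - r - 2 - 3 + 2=36*r^3 + 39*r^2 - 3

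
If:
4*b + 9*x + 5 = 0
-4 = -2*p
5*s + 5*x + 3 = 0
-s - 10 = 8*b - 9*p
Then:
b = 181/190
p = 2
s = 36/95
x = -93/95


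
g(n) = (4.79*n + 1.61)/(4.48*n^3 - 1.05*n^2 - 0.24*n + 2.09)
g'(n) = (4.79*n + 1.61)*(-13.44*n^2 + 2.1*n + 0.24)/(4.48*n^3 - 1.05*n^2 - 0.24*n + 2.09)^2 + 4.79/(4.48*n^3 - 1.05*n^2 - 0.24*n + 2.09)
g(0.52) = 1.77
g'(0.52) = 0.31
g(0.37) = 1.62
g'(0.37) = 1.66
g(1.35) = 0.74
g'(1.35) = -1.02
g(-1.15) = 0.67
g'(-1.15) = 1.46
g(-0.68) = -4.59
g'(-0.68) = 107.94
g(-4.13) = 0.05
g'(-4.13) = 0.03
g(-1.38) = 0.44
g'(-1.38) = 0.67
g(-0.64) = -2.28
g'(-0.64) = 31.05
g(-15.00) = 0.00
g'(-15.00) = 0.00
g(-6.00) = 0.03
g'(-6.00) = 0.01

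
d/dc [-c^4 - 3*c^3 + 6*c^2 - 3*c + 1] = -4*c^3 - 9*c^2 + 12*c - 3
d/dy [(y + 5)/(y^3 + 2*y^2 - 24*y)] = (y*(y^2 + 2*y - 24) - (y + 5)*(3*y^2 + 4*y - 24))/(y^2*(y^2 + 2*y - 24)^2)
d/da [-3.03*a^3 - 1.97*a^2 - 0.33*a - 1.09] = -9.09*a^2 - 3.94*a - 0.33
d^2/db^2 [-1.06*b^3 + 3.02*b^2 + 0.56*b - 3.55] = 6.04 - 6.36*b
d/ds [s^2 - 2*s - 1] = 2*s - 2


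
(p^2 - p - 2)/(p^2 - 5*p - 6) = (p - 2)/(p - 6)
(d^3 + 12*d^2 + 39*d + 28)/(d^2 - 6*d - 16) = (d^3 + 12*d^2 + 39*d + 28)/(d^2 - 6*d - 16)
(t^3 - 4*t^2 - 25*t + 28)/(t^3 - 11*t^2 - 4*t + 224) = (t - 1)/(t - 8)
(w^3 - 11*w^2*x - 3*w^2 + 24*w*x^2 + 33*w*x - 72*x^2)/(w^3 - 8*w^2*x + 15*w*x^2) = (-w^2 + 8*w*x + 3*w - 24*x)/(w*(-w + 5*x))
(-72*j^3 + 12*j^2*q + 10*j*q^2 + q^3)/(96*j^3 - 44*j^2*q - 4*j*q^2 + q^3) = (6*j + q)/(-8*j + q)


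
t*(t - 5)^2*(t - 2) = t^4 - 12*t^3 + 45*t^2 - 50*t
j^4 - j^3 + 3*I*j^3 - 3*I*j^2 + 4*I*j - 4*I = (j - 1)*(j - I)*(j + 2*I)^2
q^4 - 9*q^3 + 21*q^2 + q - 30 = (q - 5)*(q - 3)*(q - 2)*(q + 1)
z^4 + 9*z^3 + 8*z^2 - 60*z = z*(z - 2)*(z + 5)*(z + 6)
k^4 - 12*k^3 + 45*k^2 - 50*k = k*(k - 5)^2*(k - 2)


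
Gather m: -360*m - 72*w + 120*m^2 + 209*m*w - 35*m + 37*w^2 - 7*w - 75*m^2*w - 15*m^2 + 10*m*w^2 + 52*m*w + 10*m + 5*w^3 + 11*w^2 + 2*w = m^2*(105 - 75*w) + m*(10*w^2 + 261*w - 385) + 5*w^3 + 48*w^2 - 77*w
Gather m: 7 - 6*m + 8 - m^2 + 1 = -m^2 - 6*m + 16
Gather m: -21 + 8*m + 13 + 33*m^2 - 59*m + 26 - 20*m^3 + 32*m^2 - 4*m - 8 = -20*m^3 + 65*m^2 - 55*m + 10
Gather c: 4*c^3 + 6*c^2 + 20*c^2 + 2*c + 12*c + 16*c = 4*c^3 + 26*c^2 + 30*c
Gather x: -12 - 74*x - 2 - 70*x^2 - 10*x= -70*x^2 - 84*x - 14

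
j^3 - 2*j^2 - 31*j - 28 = (j - 7)*(j + 1)*(j + 4)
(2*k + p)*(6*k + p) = 12*k^2 + 8*k*p + p^2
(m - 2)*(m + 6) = m^2 + 4*m - 12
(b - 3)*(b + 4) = b^2 + b - 12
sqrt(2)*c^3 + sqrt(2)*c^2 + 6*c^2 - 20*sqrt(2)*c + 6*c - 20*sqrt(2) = (c - 2*sqrt(2))*(c + 5*sqrt(2))*(sqrt(2)*c + sqrt(2))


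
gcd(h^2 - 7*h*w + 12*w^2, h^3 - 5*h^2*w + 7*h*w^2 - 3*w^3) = -h + 3*w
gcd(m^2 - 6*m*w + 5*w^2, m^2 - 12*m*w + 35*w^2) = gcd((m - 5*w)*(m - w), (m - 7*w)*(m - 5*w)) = -m + 5*w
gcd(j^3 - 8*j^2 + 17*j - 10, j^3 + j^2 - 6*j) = j - 2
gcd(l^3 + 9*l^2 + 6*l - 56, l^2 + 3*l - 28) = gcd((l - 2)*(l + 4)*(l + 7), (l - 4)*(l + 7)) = l + 7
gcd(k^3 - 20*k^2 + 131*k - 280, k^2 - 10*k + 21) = k - 7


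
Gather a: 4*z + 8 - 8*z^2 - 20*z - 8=-8*z^2 - 16*z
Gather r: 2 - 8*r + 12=14 - 8*r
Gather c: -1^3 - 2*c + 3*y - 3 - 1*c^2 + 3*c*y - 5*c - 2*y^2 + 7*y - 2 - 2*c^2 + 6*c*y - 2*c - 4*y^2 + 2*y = -3*c^2 + c*(9*y - 9) - 6*y^2 + 12*y - 6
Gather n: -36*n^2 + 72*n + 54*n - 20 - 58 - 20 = -36*n^2 + 126*n - 98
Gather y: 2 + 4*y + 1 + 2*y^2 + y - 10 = 2*y^2 + 5*y - 7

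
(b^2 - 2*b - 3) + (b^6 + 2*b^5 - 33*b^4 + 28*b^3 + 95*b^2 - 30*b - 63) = b^6 + 2*b^5 - 33*b^4 + 28*b^3 + 96*b^2 - 32*b - 66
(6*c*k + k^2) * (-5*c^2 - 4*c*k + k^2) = -30*c^3*k - 29*c^2*k^2 + 2*c*k^3 + k^4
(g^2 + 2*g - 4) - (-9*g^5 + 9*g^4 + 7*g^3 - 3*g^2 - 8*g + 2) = 9*g^5 - 9*g^4 - 7*g^3 + 4*g^2 + 10*g - 6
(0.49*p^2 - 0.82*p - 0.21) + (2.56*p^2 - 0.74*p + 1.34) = 3.05*p^2 - 1.56*p + 1.13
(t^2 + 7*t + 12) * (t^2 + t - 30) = t^4 + 8*t^3 - 11*t^2 - 198*t - 360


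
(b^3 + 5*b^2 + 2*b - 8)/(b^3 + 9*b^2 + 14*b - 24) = (b + 2)/(b + 6)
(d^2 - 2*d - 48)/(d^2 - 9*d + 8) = (d + 6)/(d - 1)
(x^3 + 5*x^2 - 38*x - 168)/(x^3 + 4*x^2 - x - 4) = (x^2 + x - 42)/(x^2 - 1)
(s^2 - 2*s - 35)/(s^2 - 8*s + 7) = (s + 5)/(s - 1)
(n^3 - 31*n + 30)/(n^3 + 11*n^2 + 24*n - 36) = (n - 5)/(n + 6)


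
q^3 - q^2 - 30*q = q*(q - 6)*(q + 5)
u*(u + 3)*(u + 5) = u^3 + 8*u^2 + 15*u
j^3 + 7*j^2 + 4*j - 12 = (j - 1)*(j + 2)*(j + 6)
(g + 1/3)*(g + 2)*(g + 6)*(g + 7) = g^4 + 46*g^3/3 + 73*g^2 + 320*g/3 + 28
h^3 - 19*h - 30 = (h - 5)*(h + 2)*(h + 3)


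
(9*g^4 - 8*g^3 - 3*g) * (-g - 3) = -9*g^5 - 19*g^4 + 24*g^3 + 3*g^2 + 9*g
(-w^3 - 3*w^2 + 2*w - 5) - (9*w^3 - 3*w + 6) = -10*w^3 - 3*w^2 + 5*w - 11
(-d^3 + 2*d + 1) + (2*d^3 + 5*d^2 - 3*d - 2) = d^3 + 5*d^2 - d - 1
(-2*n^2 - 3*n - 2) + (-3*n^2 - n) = -5*n^2 - 4*n - 2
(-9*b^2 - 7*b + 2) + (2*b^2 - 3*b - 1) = -7*b^2 - 10*b + 1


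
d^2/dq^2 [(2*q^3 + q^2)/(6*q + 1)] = 2*(72*q^3 + 36*q^2 + 6*q + 1)/(216*q^3 + 108*q^2 + 18*q + 1)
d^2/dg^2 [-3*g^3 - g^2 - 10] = -18*g - 2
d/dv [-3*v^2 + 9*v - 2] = 9 - 6*v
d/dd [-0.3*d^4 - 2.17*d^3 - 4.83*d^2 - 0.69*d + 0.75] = -1.2*d^3 - 6.51*d^2 - 9.66*d - 0.69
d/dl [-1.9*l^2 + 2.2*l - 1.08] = 2.2 - 3.8*l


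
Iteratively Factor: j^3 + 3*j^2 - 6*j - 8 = (j - 2)*(j^2 + 5*j + 4) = (j - 2)*(j + 4)*(j + 1)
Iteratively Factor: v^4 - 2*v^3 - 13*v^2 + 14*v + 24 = (v + 3)*(v^3 - 5*v^2 + 2*v + 8) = (v + 1)*(v + 3)*(v^2 - 6*v + 8) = (v - 4)*(v + 1)*(v + 3)*(v - 2)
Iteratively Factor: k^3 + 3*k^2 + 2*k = (k + 1)*(k^2 + 2*k) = (k + 1)*(k + 2)*(k)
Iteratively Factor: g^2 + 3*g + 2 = (g + 2)*(g + 1)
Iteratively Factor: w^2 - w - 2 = (w + 1)*(w - 2)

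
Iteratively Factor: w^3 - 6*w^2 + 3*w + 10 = (w - 5)*(w^2 - w - 2) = (w - 5)*(w + 1)*(w - 2)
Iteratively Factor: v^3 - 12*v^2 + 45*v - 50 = (v - 5)*(v^2 - 7*v + 10) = (v - 5)^2*(v - 2)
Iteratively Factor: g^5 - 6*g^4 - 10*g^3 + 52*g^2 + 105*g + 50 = (g - 5)*(g^4 - g^3 - 15*g^2 - 23*g - 10) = (g - 5)*(g + 1)*(g^3 - 2*g^2 - 13*g - 10) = (g - 5)^2*(g + 1)*(g^2 + 3*g + 2) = (g - 5)^2*(g + 1)^2*(g + 2)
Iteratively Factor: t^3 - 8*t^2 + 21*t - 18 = (t - 3)*(t^2 - 5*t + 6) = (t - 3)^2*(t - 2)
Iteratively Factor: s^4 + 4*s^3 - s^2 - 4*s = (s)*(s^3 + 4*s^2 - s - 4) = s*(s + 1)*(s^2 + 3*s - 4) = s*(s + 1)*(s + 4)*(s - 1)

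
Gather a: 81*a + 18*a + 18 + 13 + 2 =99*a + 33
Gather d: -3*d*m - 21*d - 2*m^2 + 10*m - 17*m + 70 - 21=d*(-3*m - 21) - 2*m^2 - 7*m + 49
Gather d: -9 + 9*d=9*d - 9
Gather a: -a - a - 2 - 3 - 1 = -2*a - 6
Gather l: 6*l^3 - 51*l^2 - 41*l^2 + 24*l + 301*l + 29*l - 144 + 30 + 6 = 6*l^3 - 92*l^2 + 354*l - 108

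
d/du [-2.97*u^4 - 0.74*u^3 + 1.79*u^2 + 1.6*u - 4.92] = -11.88*u^3 - 2.22*u^2 + 3.58*u + 1.6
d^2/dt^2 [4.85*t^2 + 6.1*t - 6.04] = 9.70000000000000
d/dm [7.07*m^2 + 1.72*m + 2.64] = 14.14*m + 1.72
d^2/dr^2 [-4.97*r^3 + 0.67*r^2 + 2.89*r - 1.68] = 1.34 - 29.82*r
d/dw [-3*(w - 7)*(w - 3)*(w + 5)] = -9*w^2 + 30*w + 87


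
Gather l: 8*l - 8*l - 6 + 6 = 0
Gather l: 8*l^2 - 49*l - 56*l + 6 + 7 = 8*l^2 - 105*l + 13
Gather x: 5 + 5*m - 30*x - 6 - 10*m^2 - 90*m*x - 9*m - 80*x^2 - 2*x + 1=-10*m^2 - 4*m - 80*x^2 + x*(-90*m - 32)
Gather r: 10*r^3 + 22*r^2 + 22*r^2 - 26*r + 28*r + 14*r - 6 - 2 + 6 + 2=10*r^3 + 44*r^2 + 16*r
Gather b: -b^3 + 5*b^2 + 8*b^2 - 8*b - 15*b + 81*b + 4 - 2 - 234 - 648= -b^3 + 13*b^2 + 58*b - 880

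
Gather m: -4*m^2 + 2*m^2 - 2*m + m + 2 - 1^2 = -2*m^2 - m + 1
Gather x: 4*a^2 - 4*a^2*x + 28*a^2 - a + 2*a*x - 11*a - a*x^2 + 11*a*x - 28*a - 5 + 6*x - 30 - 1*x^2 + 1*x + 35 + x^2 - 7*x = 32*a^2 - a*x^2 - 40*a + x*(-4*a^2 + 13*a)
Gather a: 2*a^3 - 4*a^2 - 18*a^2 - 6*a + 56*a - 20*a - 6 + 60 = 2*a^3 - 22*a^2 + 30*a + 54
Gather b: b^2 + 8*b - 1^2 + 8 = b^2 + 8*b + 7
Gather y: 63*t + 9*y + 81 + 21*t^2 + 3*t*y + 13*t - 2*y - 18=21*t^2 + 76*t + y*(3*t + 7) + 63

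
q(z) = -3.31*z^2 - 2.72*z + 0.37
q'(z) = -6.62*z - 2.72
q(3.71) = -55.28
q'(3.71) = -27.28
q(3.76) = -56.65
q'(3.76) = -27.61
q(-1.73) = -4.83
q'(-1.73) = 8.73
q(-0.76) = 0.53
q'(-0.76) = 2.31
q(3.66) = -53.92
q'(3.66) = -26.95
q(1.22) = -7.88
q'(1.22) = -10.80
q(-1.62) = -3.91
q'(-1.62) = 8.00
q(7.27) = -194.35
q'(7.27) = -50.85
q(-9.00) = -243.26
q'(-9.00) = 56.86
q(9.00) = -292.22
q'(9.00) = -62.30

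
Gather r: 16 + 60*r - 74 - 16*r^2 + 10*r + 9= -16*r^2 + 70*r - 49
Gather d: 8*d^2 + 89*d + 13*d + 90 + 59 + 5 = 8*d^2 + 102*d + 154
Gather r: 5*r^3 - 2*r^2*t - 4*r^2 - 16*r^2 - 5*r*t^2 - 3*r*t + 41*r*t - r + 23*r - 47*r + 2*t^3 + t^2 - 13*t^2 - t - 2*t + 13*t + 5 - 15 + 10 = 5*r^3 + r^2*(-2*t - 20) + r*(-5*t^2 + 38*t - 25) + 2*t^3 - 12*t^2 + 10*t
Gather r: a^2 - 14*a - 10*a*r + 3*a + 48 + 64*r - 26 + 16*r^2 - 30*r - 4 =a^2 - 11*a + 16*r^2 + r*(34 - 10*a) + 18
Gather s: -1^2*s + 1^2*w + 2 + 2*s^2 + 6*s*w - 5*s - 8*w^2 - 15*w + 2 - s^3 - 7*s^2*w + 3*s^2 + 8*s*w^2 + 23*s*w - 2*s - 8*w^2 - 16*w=-s^3 + s^2*(5 - 7*w) + s*(8*w^2 + 29*w - 8) - 16*w^2 - 30*w + 4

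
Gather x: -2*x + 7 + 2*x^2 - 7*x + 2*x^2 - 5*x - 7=4*x^2 - 14*x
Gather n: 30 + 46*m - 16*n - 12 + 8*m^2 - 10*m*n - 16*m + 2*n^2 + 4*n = 8*m^2 + 30*m + 2*n^2 + n*(-10*m - 12) + 18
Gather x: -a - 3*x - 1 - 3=-a - 3*x - 4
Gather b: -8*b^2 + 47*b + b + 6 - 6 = -8*b^2 + 48*b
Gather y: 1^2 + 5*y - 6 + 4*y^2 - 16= 4*y^2 + 5*y - 21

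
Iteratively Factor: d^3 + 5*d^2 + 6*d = (d)*(d^2 + 5*d + 6) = d*(d + 2)*(d + 3)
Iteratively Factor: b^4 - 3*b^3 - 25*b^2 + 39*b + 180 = (b - 4)*(b^3 + b^2 - 21*b - 45) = (b - 5)*(b - 4)*(b^2 + 6*b + 9) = (b - 5)*(b - 4)*(b + 3)*(b + 3)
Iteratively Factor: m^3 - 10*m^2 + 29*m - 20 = (m - 5)*(m^2 - 5*m + 4) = (m - 5)*(m - 4)*(m - 1)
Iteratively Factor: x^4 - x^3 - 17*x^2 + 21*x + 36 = (x - 3)*(x^3 + 2*x^2 - 11*x - 12) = (x - 3)^2*(x^2 + 5*x + 4) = (x - 3)^2*(x + 1)*(x + 4)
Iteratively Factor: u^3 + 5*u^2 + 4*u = (u + 4)*(u^2 + u) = u*(u + 4)*(u + 1)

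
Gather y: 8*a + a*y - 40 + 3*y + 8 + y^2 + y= 8*a + y^2 + y*(a + 4) - 32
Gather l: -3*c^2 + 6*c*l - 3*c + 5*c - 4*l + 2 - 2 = -3*c^2 + 2*c + l*(6*c - 4)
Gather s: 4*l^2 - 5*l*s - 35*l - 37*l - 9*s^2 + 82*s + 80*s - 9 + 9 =4*l^2 - 72*l - 9*s^2 + s*(162 - 5*l)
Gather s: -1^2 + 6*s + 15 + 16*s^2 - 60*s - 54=16*s^2 - 54*s - 40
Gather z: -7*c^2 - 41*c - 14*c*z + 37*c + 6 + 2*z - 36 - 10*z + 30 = -7*c^2 - 4*c + z*(-14*c - 8)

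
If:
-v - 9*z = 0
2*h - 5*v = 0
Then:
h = -45*z/2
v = -9*z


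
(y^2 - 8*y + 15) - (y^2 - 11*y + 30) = 3*y - 15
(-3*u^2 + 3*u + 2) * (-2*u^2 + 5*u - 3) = 6*u^4 - 21*u^3 + 20*u^2 + u - 6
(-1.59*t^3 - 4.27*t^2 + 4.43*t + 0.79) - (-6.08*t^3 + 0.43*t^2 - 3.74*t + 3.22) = 4.49*t^3 - 4.7*t^2 + 8.17*t - 2.43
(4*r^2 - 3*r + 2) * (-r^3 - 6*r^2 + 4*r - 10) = -4*r^5 - 21*r^4 + 32*r^3 - 64*r^2 + 38*r - 20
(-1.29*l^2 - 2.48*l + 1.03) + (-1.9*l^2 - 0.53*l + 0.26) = -3.19*l^2 - 3.01*l + 1.29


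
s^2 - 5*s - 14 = (s - 7)*(s + 2)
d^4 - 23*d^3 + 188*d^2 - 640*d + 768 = (d - 8)^2*(d - 4)*(d - 3)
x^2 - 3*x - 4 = (x - 4)*(x + 1)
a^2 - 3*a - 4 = (a - 4)*(a + 1)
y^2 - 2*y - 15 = (y - 5)*(y + 3)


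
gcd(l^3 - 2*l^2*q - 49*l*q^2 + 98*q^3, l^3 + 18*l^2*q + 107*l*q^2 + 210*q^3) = l + 7*q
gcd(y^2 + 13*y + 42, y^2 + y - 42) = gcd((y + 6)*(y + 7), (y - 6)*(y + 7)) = y + 7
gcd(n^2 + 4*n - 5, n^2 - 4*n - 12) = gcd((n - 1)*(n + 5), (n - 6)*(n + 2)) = 1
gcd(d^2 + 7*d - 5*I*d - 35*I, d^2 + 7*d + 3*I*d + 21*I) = d + 7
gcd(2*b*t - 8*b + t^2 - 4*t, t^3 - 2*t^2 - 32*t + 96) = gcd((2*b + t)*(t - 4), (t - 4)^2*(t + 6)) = t - 4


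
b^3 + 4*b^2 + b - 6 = (b - 1)*(b + 2)*(b + 3)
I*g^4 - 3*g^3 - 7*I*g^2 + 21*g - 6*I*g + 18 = (g - 3)*(g + 2)*(g + 3*I)*(I*g + I)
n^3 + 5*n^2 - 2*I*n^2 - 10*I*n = n*(n + 5)*(n - 2*I)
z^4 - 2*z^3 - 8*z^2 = z^2*(z - 4)*(z + 2)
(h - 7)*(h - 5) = h^2 - 12*h + 35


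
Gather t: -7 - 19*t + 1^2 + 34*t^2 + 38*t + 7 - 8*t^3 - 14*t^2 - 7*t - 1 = -8*t^3 + 20*t^2 + 12*t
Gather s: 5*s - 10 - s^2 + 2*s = -s^2 + 7*s - 10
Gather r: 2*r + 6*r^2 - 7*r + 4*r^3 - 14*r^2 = 4*r^3 - 8*r^2 - 5*r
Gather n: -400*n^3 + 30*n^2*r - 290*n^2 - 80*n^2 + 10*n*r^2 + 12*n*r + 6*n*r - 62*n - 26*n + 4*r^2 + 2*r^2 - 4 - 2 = -400*n^3 + n^2*(30*r - 370) + n*(10*r^2 + 18*r - 88) + 6*r^2 - 6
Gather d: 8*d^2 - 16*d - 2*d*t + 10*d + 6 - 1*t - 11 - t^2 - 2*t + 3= 8*d^2 + d*(-2*t - 6) - t^2 - 3*t - 2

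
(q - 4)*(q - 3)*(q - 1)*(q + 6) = q^4 - 2*q^3 - 29*q^2 + 102*q - 72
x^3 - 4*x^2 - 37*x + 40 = (x - 8)*(x - 1)*(x + 5)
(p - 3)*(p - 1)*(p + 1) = p^3 - 3*p^2 - p + 3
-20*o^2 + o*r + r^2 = (-4*o + r)*(5*o + r)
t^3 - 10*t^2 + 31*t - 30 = (t - 5)*(t - 3)*(t - 2)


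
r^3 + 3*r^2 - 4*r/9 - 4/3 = (r - 2/3)*(r + 2/3)*(r + 3)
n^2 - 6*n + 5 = (n - 5)*(n - 1)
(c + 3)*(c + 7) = c^2 + 10*c + 21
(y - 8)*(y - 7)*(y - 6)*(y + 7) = y^4 - 14*y^3 - y^2 + 686*y - 2352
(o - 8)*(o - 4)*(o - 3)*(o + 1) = o^4 - 14*o^3 + 53*o^2 - 28*o - 96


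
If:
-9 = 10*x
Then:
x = -9/10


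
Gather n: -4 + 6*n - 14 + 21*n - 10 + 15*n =42*n - 28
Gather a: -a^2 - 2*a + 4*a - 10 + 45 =-a^2 + 2*a + 35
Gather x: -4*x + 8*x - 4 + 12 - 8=4*x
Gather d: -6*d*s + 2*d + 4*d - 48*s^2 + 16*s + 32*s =d*(6 - 6*s) - 48*s^2 + 48*s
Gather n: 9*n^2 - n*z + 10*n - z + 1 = 9*n^2 + n*(10 - z) - z + 1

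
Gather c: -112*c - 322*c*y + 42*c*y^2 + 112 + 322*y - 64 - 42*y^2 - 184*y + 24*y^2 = c*(42*y^2 - 322*y - 112) - 18*y^2 + 138*y + 48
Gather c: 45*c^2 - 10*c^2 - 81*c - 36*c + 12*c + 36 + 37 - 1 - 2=35*c^2 - 105*c + 70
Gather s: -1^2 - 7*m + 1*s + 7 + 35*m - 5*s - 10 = 28*m - 4*s - 4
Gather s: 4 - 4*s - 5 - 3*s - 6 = -7*s - 7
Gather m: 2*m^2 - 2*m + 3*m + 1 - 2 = 2*m^2 + m - 1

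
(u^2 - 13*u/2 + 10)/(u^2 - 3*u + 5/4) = 2*(u - 4)/(2*u - 1)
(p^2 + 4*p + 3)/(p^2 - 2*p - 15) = (p + 1)/(p - 5)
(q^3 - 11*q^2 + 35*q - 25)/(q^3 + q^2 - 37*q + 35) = (q - 5)/(q + 7)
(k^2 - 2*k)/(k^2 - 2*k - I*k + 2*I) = k/(k - I)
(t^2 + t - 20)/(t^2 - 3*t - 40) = (t - 4)/(t - 8)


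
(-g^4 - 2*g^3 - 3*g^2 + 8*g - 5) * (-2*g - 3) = 2*g^5 + 7*g^4 + 12*g^3 - 7*g^2 - 14*g + 15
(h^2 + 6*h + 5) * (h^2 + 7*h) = h^4 + 13*h^3 + 47*h^2 + 35*h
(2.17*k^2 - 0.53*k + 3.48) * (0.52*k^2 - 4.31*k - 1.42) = 1.1284*k^4 - 9.6283*k^3 + 1.0125*k^2 - 14.2462*k - 4.9416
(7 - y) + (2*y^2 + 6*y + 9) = 2*y^2 + 5*y + 16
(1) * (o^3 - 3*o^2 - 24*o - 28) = o^3 - 3*o^2 - 24*o - 28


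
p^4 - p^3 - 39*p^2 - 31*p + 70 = (p - 7)*(p - 1)*(p + 2)*(p + 5)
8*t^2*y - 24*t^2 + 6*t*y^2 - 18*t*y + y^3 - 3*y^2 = (2*t + y)*(4*t + y)*(y - 3)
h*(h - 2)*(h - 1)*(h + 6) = h^4 + 3*h^3 - 16*h^2 + 12*h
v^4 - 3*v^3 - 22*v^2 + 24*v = v*(v - 6)*(v - 1)*(v + 4)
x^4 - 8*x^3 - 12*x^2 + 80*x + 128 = (x - 8)*(x - 4)*(x + 2)^2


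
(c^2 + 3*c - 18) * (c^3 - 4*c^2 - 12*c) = c^5 - c^4 - 42*c^3 + 36*c^2 + 216*c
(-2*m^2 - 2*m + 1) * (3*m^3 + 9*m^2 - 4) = -6*m^5 - 24*m^4 - 15*m^3 + 17*m^2 + 8*m - 4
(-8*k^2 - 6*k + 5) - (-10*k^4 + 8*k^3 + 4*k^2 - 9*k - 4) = 10*k^4 - 8*k^3 - 12*k^2 + 3*k + 9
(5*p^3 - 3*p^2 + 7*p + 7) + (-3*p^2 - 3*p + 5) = 5*p^3 - 6*p^2 + 4*p + 12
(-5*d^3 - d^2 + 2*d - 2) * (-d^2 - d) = 5*d^5 + 6*d^4 - d^3 + 2*d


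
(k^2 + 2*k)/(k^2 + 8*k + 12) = k/(k + 6)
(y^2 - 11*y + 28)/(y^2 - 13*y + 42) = (y - 4)/(y - 6)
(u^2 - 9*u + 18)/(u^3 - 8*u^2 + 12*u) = (u - 3)/(u*(u - 2))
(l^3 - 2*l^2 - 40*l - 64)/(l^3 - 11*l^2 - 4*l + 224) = (l + 2)/(l - 7)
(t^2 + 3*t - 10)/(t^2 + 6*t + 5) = (t - 2)/(t + 1)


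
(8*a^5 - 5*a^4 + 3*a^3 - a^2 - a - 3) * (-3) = -24*a^5 + 15*a^4 - 9*a^3 + 3*a^2 + 3*a + 9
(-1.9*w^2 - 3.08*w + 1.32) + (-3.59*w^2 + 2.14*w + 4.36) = -5.49*w^2 - 0.94*w + 5.68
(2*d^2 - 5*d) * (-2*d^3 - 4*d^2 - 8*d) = -4*d^5 + 2*d^4 + 4*d^3 + 40*d^2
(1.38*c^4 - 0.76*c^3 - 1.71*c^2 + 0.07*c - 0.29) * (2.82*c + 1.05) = 3.8916*c^5 - 0.6942*c^4 - 5.6202*c^3 - 1.5981*c^2 - 0.7443*c - 0.3045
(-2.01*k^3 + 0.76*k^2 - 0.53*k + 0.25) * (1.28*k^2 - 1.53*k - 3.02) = -2.5728*k^5 + 4.0481*k^4 + 4.229*k^3 - 1.1643*k^2 + 1.2181*k - 0.755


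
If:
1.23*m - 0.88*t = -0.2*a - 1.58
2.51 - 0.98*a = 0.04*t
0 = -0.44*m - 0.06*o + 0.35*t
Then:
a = 2.56122448979592 - 0.0408163265306122*t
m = 0.722083955533433*t - 1.70101211216194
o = 0.538050992754825*t + 12.4740888225209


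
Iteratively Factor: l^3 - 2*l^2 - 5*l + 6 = (l - 3)*(l^2 + l - 2) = (l - 3)*(l + 2)*(l - 1)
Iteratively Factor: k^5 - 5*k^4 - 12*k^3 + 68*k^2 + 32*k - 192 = (k - 2)*(k^4 - 3*k^3 - 18*k^2 + 32*k + 96) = (k - 4)*(k - 2)*(k^3 + k^2 - 14*k - 24) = (k - 4)^2*(k - 2)*(k^2 + 5*k + 6) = (k - 4)^2*(k - 2)*(k + 3)*(k + 2)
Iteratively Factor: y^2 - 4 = (y - 2)*(y + 2)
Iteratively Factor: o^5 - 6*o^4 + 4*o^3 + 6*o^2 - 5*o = (o - 1)*(o^4 - 5*o^3 - o^2 + 5*o) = (o - 1)*(o + 1)*(o^3 - 6*o^2 + 5*o) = o*(o - 1)*(o + 1)*(o^2 - 6*o + 5) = o*(o - 1)^2*(o + 1)*(o - 5)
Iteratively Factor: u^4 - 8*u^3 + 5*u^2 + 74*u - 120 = (u - 5)*(u^3 - 3*u^2 - 10*u + 24) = (u - 5)*(u - 2)*(u^2 - u - 12) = (u - 5)*(u - 2)*(u + 3)*(u - 4)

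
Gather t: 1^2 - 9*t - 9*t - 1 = -18*t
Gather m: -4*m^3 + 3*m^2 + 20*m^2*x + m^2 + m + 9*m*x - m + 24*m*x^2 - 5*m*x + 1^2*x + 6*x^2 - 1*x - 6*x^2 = -4*m^3 + m^2*(20*x + 4) + m*(24*x^2 + 4*x)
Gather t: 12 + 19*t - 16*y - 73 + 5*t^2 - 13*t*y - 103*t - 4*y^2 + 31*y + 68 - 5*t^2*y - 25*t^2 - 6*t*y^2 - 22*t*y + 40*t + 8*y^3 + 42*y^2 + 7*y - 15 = t^2*(-5*y - 20) + t*(-6*y^2 - 35*y - 44) + 8*y^3 + 38*y^2 + 22*y - 8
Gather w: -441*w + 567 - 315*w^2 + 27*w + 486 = -315*w^2 - 414*w + 1053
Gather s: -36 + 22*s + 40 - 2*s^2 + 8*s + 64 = -2*s^2 + 30*s + 68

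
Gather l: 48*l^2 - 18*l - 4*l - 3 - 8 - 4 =48*l^2 - 22*l - 15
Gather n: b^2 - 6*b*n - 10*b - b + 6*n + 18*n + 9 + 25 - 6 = b^2 - 11*b + n*(24 - 6*b) + 28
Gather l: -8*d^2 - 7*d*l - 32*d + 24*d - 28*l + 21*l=-8*d^2 - 8*d + l*(-7*d - 7)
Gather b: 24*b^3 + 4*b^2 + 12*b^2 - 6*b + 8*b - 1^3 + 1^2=24*b^3 + 16*b^2 + 2*b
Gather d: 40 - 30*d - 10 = 30 - 30*d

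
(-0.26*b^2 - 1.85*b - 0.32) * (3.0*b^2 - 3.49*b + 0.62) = -0.78*b^4 - 4.6426*b^3 + 5.3353*b^2 - 0.0302*b - 0.1984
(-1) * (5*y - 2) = 2 - 5*y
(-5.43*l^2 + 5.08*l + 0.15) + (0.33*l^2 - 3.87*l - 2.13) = -5.1*l^2 + 1.21*l - 1.98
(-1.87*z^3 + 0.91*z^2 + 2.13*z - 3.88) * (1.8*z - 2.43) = -3.366*z^4 + 6.1821*z^3 + 1.6227*z^2 - 12.1599*z + 9.4284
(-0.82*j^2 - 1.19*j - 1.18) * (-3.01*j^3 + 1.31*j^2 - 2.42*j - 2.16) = 2.4682*j^5 + 2.5077*j^4 + 3.9773*j^3 + 3.1052*j^2 + 5.426*j + 2.5488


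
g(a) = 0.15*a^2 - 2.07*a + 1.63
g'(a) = 0.3*a - 2.07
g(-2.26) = 7.07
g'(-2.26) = -2.75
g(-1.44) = 4.92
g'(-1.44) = -2.50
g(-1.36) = 4.72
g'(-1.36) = -2.48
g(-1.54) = 5.17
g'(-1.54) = -2.53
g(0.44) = 0.75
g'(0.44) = -1.94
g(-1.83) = 5.92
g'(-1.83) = -2.62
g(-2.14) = 6.75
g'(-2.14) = -2.71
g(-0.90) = 3.61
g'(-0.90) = -2.34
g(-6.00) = 19.45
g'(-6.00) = -3.87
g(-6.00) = 19.45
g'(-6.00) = -3.87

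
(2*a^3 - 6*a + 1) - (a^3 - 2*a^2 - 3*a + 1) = a^3 + 2*a^2 - 3*a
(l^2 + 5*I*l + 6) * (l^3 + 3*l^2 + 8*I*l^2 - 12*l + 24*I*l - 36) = l^5 + 3*l^4 + 13*I*l^4 - 46*l^3 + 39*I*l^3 - 138*l^2 - 12*I*l^2 - 72*l - 36*I*l - 216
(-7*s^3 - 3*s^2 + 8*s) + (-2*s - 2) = -7*s^3 - 3*s^2 + 6*s - 2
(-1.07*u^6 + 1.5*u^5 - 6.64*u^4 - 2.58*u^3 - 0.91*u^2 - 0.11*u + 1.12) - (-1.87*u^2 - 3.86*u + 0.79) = -1.07*u^6 + 1.5*u^5 - 6.64*u^4 - 2.58*u^3 + 0.96*u^2 + 3.75*u + 0.33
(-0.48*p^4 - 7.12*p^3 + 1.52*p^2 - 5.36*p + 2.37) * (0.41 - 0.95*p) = 0.456*p^5 + 6.5672*p^4 - 4.3632*p^3 + 5.7152*p^2 - 4.4491*p + 0.9717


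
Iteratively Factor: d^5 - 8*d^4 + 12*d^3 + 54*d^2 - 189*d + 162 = (d - 3)*(d^4 - 5*d^3 - 3*d^2 + 45*d - 54) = (d - 3)^2*(d^3 - 2*d^2 - 9*d + 18) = (d - 3)^2*(d + 3)*(d^2 - 5*d + 6) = (d - 3)^2*(d - 2)*(d + 3)*(d - 3)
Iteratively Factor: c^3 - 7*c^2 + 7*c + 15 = (c - 5)*(c^2 - 2*c - 3) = (c - 5)*(c - 3)*(c + 1)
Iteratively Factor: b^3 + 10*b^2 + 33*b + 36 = (b + 3)*(b^2 + 7*b + 12) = (b + 3)*(b + 4)*(b + 3)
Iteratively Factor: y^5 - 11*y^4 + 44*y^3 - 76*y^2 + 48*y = (y - 2)*(y^4 - 9*y^3 + 26*y^2 - 24*y) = (y - 3)*(y - 2)*(y^3 - 6*y^2 + 8*y) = y*(y - 3)*(y - 2)*(y^2 - 6*y + 8) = y*(y - 3)*(y - 2)^2*(y - 4)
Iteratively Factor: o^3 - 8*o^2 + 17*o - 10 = (o - 5)*(o^2 - 3*o + 2) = (o - 5)*(o - 2)*(o - 1)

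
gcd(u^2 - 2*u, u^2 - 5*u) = u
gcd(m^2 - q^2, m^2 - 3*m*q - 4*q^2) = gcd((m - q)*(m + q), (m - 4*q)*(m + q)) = m + q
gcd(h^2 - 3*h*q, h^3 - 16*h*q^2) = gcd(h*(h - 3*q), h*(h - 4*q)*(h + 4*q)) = h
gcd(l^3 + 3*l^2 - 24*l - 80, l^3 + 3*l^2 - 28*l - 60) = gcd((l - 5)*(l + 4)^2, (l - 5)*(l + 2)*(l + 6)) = l - 5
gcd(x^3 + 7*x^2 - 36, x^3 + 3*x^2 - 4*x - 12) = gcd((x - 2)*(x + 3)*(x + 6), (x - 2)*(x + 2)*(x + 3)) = x^2 + x - 6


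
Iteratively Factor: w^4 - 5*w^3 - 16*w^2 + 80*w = (w - 5)*(w^3 - 16*w) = (w - 5)*(w - 4)*(w^2 + 4*w) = (w - 5)*(w - 4)*(w + 4)*(w)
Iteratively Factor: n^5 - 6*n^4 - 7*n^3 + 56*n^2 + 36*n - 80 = (n - 1)*(n^4 - 5*n^3 - 12*n^2 + 44*n + 80) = (n - 1)*(n + 2)*(n^3 - 7*n^2 + 2*n + 40) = (n - 4)*(n - 1)*(n + 2)*(n^2 - 3*n - 10) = (n - 5)*(n - 4)*(n - 1)*(n + 2)*(n + 2)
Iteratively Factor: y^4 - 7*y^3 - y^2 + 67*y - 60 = (y - 5)*(y^3 - 2*y^2 - 11*y + 12) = (y - 5)*(y + 3)*(y^2 - 5*y + 4) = (y - 5)*(y - 4)*(y + 3)*(y - 1)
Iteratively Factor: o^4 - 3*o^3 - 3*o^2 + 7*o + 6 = (o - 2)*(o^3 - o^2 - 5*o - 3) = (o - 2)*(o + 1)*(o^2 - 2*o - 3) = (o - 3)*(o - 2)*(o + 1)*(o + 1)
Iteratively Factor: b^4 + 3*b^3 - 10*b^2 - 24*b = (b + 2)*(b^3 + b^2 - 12*b) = (b - 3)*(b + 2)*(b^2 + 4*b) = (b - 3)*(b + 2)*(b + 4)*(b)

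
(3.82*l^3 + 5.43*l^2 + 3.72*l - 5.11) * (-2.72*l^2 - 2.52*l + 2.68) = -10.3904*l^5 - 24.396*l^4 - 13.5644*l^3 + 19.0772*l^2 + 22.8468*l - 13.6948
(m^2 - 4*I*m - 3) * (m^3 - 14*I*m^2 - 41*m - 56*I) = m^5 - 18*I*m^4 - 100*m^3 + 150*I*m^2 - 101*m + 168*I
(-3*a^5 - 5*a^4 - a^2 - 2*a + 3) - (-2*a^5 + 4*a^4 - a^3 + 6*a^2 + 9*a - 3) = -a^5 - 9*a^4 + a^3 - 7*a^2 - 11*a + 6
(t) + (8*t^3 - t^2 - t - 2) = 8*t^3 - t^2 - 2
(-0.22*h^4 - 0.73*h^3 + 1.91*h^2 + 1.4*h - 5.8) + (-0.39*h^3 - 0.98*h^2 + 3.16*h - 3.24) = -0.22*h^4 - 1.12*h^3 + 0.93*h^2 + 4.56*h - 9.04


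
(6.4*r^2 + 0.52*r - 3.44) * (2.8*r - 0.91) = 17.92*r^3 - 4.368*r^2 - 10.1052*r + 3.1304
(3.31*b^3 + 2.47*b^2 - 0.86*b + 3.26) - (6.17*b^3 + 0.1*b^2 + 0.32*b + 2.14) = -2.86*b^3 + 2.37*b^2 - 1.18*b + 1.12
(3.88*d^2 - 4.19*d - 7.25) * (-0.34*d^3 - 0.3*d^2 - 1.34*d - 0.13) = -1.3192*d^5 + 0.2606*d^4 - 1.4772*d^3 + 7.2852*d^2 + 10.2597*d + 0.9425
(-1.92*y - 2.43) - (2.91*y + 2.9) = -4.83*y - 5.33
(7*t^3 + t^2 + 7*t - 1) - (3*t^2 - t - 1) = 7*t^3 - 2*t^2 + 8*t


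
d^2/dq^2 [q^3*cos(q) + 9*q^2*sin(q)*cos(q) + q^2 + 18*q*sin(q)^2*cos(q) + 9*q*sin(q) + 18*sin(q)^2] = -q^3*cos(q) - 6*q^2*sin(q) - 18*q^2*sin(2*q) - 9*q*sin(q) + 3*q*cos(q)/2 + 36*q*cos(2*q) + 81*q*cos(3*q)/2 - 9*sin(q) + 9*sin(2*q) + 27*sin(3*q) + 18*cos(q) + 36*cos(2*q) + 2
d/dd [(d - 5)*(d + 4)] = 2*d - 1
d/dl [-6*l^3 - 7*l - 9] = -18*l^2 - 7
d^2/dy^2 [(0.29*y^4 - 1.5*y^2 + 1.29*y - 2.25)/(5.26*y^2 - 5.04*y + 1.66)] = (16.047208*y^6 - 46.128096*y^5 + 59.391768*y^4 - 46.9688879999999*y^3 - 285.338712*y^2 + 290.307816*y - 61.696488)/(145.531576*y^6 - 418.334112*y^5 + 538.621896*y^4 - 392.067648*y^3 + 169.983336*y^2 - 41.664672*y + 4.574296)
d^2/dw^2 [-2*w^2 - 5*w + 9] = -4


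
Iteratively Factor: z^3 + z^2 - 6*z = (z + 3)*(z^2 - 2*z) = z*(z + 3)*(z - 2)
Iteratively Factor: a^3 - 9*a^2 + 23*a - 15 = (a - 3)*(a^2 - 6*a + 5) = (a - 5)*(a - 3)*(a - 1)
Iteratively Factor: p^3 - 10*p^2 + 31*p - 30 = (p - 3)*(p^2 - 7*p + 10) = (p - 5)*(p - 3)*(p - 2)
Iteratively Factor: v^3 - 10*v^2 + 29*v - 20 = (v - 1)*(v^2 - 9*v + 20) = (v - 4)*(v - 1)*(v - 5)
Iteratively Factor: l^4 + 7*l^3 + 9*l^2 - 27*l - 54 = (l + 3)*(l^3 + 4*l^2 - 3*l - 18) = (l + 3)^2*(l^2 + l - 6) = (l - 2)*(l + 3)^2*(l + 3)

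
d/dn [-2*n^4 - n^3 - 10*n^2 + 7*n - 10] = -8*n^3 - 3*n^2 - 20*n + 7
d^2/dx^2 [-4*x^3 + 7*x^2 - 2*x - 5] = 14 - 24*x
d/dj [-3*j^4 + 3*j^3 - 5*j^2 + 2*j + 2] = -12*j^3 + 9*j^2 - 10*j + 2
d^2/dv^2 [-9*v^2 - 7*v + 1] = -18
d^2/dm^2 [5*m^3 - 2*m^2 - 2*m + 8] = 30*m - 4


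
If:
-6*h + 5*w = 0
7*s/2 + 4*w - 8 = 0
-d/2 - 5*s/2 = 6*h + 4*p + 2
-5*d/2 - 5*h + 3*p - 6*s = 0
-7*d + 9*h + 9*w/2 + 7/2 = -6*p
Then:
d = -27313/2833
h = -71635/11332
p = 37853/11332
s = 31036/2833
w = -42981/5666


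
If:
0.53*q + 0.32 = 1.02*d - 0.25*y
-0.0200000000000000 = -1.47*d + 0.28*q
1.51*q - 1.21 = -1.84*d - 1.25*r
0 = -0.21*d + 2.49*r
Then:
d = 0.13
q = 0.63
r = 0.01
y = -2.07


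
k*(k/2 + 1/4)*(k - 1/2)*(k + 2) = k^4/2 + k^3 - k^2/8 - k/4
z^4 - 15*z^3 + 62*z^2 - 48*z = z*(z - 8)*(z - 6)*(z - 1)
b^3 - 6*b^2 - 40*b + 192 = (b - 8)*(b - 4)*(b + 6)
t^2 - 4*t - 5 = (t - 5)*(t + 1)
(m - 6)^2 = m^2 - 12*m + 36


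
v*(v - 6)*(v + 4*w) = v^3 + 4*v^2*w - 6*v^2 - 24*v*w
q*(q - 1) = q^2 - q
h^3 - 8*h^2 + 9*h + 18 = (h - 6)*(h - 3)*(h + 1)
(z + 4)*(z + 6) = z^2 + 10*z + 24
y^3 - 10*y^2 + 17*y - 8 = (y - 8)*(y - 1)^2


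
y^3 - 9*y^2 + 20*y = y*(y - 5)*(y - 4)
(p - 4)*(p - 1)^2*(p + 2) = p^4 - 4*p^3 - 3*p^2 + 14*p - 8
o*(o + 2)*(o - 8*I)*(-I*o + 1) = -I*o^4 - 7*o^3 - 2*I*o^3 - 14*o^2 - 8*I*o^2 - 16*I*o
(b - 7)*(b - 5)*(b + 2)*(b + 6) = b^4 - 4*b^3 - 49*b^2 + 136*b + 420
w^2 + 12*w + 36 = (w + 6)^2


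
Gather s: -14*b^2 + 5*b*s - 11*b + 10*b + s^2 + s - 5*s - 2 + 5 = -14*b^2 - b + s^2 + s*(5*b - 4) + 3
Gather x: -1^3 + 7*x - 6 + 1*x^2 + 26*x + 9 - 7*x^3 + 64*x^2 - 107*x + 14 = -7*x^3 + 65*x^2 - 74*x + 16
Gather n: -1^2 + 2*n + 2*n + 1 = 4*n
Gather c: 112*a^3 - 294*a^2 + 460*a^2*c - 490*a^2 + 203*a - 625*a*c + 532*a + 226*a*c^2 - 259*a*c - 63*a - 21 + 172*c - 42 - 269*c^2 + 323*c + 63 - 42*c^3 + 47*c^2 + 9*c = 112*a^3 - 784*a^2 + 672*a - 42*c^3 + c^2*(226*a - 222) + c*(460*a^2 - 884*a + 504)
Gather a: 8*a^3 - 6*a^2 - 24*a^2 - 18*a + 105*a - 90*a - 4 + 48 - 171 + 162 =8*a^3 - 30*a^2 - 3*a + 35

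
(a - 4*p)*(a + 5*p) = a^2 + a*p - 20*p^2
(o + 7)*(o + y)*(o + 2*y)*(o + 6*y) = o^4 + 9*o^3*y + 7*o^3 + 20*o^2*y^2 + 63*o^2*y + 12*o*y^3 + 140*o*y^2 + 84*y^3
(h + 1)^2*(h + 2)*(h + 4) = h^4 + 8*h^3 + 21*h^2 + 22*h + 8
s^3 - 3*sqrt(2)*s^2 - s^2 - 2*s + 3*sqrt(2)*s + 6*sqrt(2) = (s - 2)*(s + 1)*(s - 3*sqrt(2))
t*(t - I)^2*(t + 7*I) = t^4 + 5*I*t^3 + 13*t^2 - 7*I*t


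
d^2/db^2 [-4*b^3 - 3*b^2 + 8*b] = -24*b - 6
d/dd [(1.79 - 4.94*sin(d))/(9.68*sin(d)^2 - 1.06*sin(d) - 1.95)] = (47.8192*sin(d)^2 - 34.6544*sin(d) + 11.5304)*cos(d)/(93.7024*sin(d)^4 - 20.5216*sin(d)^3 - 36.6284*sin(d)^2 + 4.134*sin(d) + 3.8025)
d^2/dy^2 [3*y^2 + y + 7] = 6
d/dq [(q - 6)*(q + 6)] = 2*q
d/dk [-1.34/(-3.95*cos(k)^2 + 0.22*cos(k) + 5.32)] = (10.586*cos(k) - 0.2948)*sin(k)/(-3.95*cos(k)^2 + 0.22*cos(k) + 5.32)^2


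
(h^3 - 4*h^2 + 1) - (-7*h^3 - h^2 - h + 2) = 8*h^3 - 3*h^2 + h - 1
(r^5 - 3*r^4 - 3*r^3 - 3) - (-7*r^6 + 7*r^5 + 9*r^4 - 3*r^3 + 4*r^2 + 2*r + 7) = 7*r^6 - 6*r^5 - 12*r^4 - 4*r^2 - 2*r - 10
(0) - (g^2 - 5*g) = -g^2 + 5*g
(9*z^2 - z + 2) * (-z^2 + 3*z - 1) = -9*z^4 + 28*z^3 - 14*z^2 + 7*z - 2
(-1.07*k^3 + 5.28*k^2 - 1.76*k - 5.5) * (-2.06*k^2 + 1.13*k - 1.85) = 2.2042*k^5 - 12.0859*k^4 + 11.5715*k^3 - 0.4268*k^2 - 2.959*k + 10.175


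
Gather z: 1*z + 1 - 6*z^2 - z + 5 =6 - 6*z^2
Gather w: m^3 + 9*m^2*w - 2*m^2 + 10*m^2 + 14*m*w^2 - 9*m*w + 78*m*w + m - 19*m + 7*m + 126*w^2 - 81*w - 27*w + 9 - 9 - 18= m^3 + 8*m^2 - 11*m + w^2*(14*m + 126) + w*(9*m^2 + 69*m - 108) - 18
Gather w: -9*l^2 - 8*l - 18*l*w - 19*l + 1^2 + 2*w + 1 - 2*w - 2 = -9*l^2 - 18*l*w - 27*l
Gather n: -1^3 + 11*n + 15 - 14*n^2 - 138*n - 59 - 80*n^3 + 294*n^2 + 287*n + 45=-80*n^3 + 280*n^2 + 160*n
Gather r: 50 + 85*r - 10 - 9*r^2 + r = -9*r^2 + 86*r + 40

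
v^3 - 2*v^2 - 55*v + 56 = (v - 8)*(v - 1)*(v + 7)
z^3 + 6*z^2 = z^2*(z + 6)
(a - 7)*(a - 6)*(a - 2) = a^3 - 15*a^2 + 68*a - 84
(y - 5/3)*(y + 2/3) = y^2 - y - 10/9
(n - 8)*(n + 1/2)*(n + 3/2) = n^3 - 6*n^2 - 61*n/4 - 6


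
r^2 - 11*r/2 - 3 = (r - 6)*(r + 1/2)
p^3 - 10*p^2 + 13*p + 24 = (p - 8)*(p - 3)*(p + 1)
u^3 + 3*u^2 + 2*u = u*(u + 1)*(u + 2)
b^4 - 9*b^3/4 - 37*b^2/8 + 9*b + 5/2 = (b - 5/2)*(b - 2)*(b + 1/4)*(b + 2)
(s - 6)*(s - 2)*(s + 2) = s^3 - 6*s^2 - 4*s + 24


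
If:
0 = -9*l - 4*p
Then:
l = -4*p/9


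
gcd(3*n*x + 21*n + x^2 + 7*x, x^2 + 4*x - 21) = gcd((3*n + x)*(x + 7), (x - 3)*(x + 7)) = x + 7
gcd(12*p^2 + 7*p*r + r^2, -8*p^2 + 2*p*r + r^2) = 4*p + r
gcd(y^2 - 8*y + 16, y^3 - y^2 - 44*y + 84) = 1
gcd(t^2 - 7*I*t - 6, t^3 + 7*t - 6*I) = t - I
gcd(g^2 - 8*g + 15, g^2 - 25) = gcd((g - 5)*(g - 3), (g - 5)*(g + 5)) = g - 5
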